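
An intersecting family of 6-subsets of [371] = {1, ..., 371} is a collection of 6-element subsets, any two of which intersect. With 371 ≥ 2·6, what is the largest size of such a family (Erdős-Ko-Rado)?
max |F| = C(370, 5) = 56239546824

Erdős-Ko-Rado (1961): when n ≥ 2k, max |F| = C(n−1, k−1). The bound is attained by the star {A : i ∈ A} for any fixed i ∈ [n]. Here C(371−1, 6−1) = C(370, 5) = 56239546824.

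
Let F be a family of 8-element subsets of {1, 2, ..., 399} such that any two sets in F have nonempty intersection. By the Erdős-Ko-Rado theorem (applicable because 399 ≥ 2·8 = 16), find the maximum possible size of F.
max |F| = C(398, 7) = 297652930822632

The Erdős-Ko-Rado theorem states: for n ≥ 2k, an intersecting family of k-subsets of an n-element set has size at most C(n − 1, k − 1), with equality for 'star' families {A ⊆ [n] : |A| = k, i ∈ A} (fix an element i). For n = 399, k = 8: C(398, 7) = 297652930822632.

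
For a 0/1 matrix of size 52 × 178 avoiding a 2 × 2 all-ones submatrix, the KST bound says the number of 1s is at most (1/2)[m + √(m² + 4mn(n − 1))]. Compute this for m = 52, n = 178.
z(52, 178; 2, 2) ≤ (1/2)[52 + √(52² + 4·52·178·177)] = (1/2)[52 + √6555952] = 1306.2297

Kővári–Sós–Turán: let r_1, ..., r_52 be the row sums and z = Σ r_i the total number of 1s. Each pair of columns can share at most one row with both entries 1 (else a 2×2 all-ones block appears), so Σ_i C(r_i, 2) ≤ C(178, 2) = 15753. By convexity Σ_i C(r_i, 2) ≥ 52·C(z/52, 2) = z(z − 52)/(2·52), giving z² − 52z − 52·178·177 ≤ 0 and hence z ≤ (1/2)[52 + √(2704 + 4·1638312)] = (1/2)[52 + √6555952] ≈ (1/2)(52 + 2560.4593) = 1306.2297.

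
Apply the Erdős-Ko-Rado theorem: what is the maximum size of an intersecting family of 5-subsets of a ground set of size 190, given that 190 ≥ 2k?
max |F| = C(189, 4) = 51494751

Erdős-Ko-Rado (1961): when n ≥ 2k, max |F| = C(n−1, k−1). The bound is attained by the star {A : i ∈ A} for any fixed i ∈ [n]. Here C(190−1, 5−1) = C(189, 4) = 51494751.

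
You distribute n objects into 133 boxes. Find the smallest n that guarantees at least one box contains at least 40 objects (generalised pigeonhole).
n = (40 − 1)·133 + 1 = 5188

By the generalised pigeonhole principle, to guarantee some box contains ≥ r objects we need more than (r − 1) · k objects total. Threshold: n = (r − 1) · k + 1. With r = 40 and k = 133: n = 39 · 133 + 1 = 5187 + 1 = 5188. For n = 5187 = 39 · 133, we can put exactly 39 objects in every box, avoiding 40 in any single one — so 5188 is tight.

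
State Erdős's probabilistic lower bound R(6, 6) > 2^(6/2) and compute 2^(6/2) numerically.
2^(6/2) = 8; so R(6, 6) > 8

Colour each edge of K_n uniformly at random with red/blue. The expected number of monochromatic K_6 is C(n, 6) · 2 · 2^(−C(6,2)). If C(n, 6) · 2^(1 − C(6,2)) < 1, then with positive probability no monochromatic K_6 exists, so R(6, 6) > n. The standard estimate C(n, 6) ≤ n^6/6! shows this inequality holds whenever n ≤ 2^(6/2) (since 6! · 2^(C(6,2) − 1) > 2^(6^2/2) ≥ n^6). Hence R(6, 6) > 2^(6/2) = 8.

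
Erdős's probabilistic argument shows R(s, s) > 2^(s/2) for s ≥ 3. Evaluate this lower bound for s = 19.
2^(19/2) = 724.0773; so R(19, 19) > 724.0773

Colour each edge of K_n uniformly at random with red/blue. The expected number of monochromatic K_19 is C(n, 19) · 2 · 2^(−C(19,2)). If C(n, 19) · 2^(1 − C(19,2)) < 1, then with positive probability no monochromatic K_19 exists, so R(19, 19) > n. The standard estimate C(n, 19) ≤ n^19/19! shows this inequality holds whenever n ≤ 2^(19/2) (since 19! · 2^(C(19,2) − 1) > 2^(19^2/2) ≥ n^19). Hence R(19, 19) > 2^(19/2) = 724.0773.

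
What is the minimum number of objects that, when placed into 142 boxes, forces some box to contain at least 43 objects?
n = (43 − 1)·142 + 1 = 5965

By the generalised pigeonhole principle, to guarantee some box contains ≥ r objects we need more than (r − 1) · k objects total. Threshold: n = (r − 1) · k + 1. With r = 43 and k = 142: n = 42 · 142 + 1 = 5964 + 1 = 5965. For n = 5964 = 42 · 142, we can put exactly 42 objects in every box, avoiding 43 in any single one — so 5965 is tight.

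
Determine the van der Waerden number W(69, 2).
W(69, 2) = 69 + 1 = 70

A 2-term AP is any pair of integers, so a monochromatic 2-AP exists iff some colour is used at least twice. With 69 colours, the colouring i ↦ i on {1, ..., 69} uses each colour once, avoiding any monochromatic pair, so W(69, 2) > 69. For {1, ..., 70}, pigeonhole forces two integers of the same colour, which form a monochromatic 2-AP. Hence W(69, 2) = 70.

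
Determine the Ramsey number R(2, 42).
R(2, 42) = 42

R(2, k) = k for all k ≥ 2: in a 2-colouring of K_k, either some edge is red (a red K_2) or all edges are blue (a blue K_k). And K_{41} coloured all-blue has no blue K_42, so R(2, 42) > 41. Hence R(2, 42) = 42.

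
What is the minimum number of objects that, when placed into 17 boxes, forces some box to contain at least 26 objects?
n = (26 − 1)·17 + 1 = 426

By the generalised pigeonhole principle, to guarantee some box contains ≥ r objects we need more than (r − 1) · k objects total. Threshold: n = (r − 1) · k + 1. With r = 26 and k = 17: n = 25 · 17 + 1 = 425 + 1 = 426. For n = 425 = 25 · 17, we can put exactly 25 objects in every box, avoiding 26 in any single one — so 426 is tight.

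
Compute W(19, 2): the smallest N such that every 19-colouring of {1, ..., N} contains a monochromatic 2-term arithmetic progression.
W(19, 2) = 19 + 1 = 20

A 2-term AP is any pair of integers, so a monochromatic 2-AP exists iff some colour is used at least twice. With 19 colours, the colouring i ↦ i on {1, ..., 19} uses each colour once, avoiding any monochromatic pair, so W(19, 2) > 19. For {1, ..., 20}, pigeonhole forces two integers of the same colour, which form a monochromatic 2-AP. Hence W(19, 2) = 20.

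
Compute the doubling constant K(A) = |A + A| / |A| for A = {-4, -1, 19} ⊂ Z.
K = |A + A| / |A| = 6/3 = 2

Enumerate A + A = {a + b : a, b ∈ A}. With |A| = 3, there are |A|^2 = 9 ordered sum pairs; collecting distinct values, A + A = {-8, -5, -2, 15, 18, 38}, so |A + A| = 6. Thus K = 6/3 = 2. For comparison, the minimum possible |A + A| over all 3-element sets is 2·3 − 1 = 5 (so min K = 5/3), attained only by arithmetic progressions.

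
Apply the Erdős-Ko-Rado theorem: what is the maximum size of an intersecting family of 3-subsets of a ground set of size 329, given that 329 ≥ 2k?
max |F| = C(328, 2) = 53628

Erdős-Ko-Rado (1961): when n ≥ 2k, max |F| = C(n−1, k−1). The bound is attained by the star {A : i ∈ A} for any fixed i ∈ [n]. Here C(329−1, 3−1) = C(328, 2) = 53628.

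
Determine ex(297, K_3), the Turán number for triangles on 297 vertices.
ex(297, K_3) = ⌊297^2/4⌋ = 22052

Mantel (1907): a triangle-free graph on n vertices has at most ⌊n^2/4⌋ edges, with equality for the complete bipartite graph K_{⌊n/2⌋, ⌈n/2⌉}. For n = 297: ⌊297^2/4⌋ = ⌊88209/4⌋ = 22052. The extremal graph is K_{148, 149}, which has 148·149 = 22052 edges.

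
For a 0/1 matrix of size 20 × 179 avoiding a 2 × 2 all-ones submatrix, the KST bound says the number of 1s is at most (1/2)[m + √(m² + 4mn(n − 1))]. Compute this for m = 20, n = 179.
z(20, 179; 2, 2) ≤ (1/2)[20 + √(20² + 4·20·179·178)] = (1/2)[20 + √2549360] = 808.3358

Kővári–Sós–Turán: let r_1, ..., r_20 be the row sums and z = Σ r_i the total number of 1s. Each pair of columns can share at most one row with both entries 1 (else a 2×2 all-ones block appears), so Σ_i C(r_i, 2) ≤ C(179, 2) = 15931. By convexity Σ_i C(r_i, 2) ≥ 20·C(z/20, 2) = z(z − 20)/(2·20), giving z² − 20z − 20·179·178 ≤ 0 and hence z ≤ (1/2)[20 + √(400 + 4·637240)] = (1/2)[20 + √2549360] ≈ (1/2)(20 + 1596.6715) = 808.3358.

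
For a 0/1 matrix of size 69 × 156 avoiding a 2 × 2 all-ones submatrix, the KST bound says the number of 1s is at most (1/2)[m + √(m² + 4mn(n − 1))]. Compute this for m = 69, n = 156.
z(69, 156; 2, 2) ≤ (1/2)[69 + √(69² + 4·69·156·155)] = (1/2)[69 + √6678441] = 1326.634

Kővári–Sós–Turán: let r_1, ..., r_69 be the row sums and z = Σ r_i the total number of 1s. Each pair of columns can share at most one row with both entries 1 (else a 2×2 all-ones block appears), so Σ_i C(r_i, 2) ≤ C(156, 2) = 12090. By convexity Σ_i C(r_i, 2) ≥ 69·C(z/69, 2) = z(z − 69)/(2·69), giving z² − 69z − 69·156·155 ≤ 0 and hence z ≤ (1/2)[69 + √(4761 + 4·1668420)] = (1/2)[69 + √6678441] ≈ (1/2)(69 + 2584.268) = 1326.634.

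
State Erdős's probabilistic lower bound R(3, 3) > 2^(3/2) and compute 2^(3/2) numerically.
2^(3/2) = 2.8284; so R(3, 3) > 2.8284

Colour each edge of K_n uniformly at random with red/blue. The expected number of monochromatic K_3 is C(n, 3) · 2 · 2^(−C(3,2)). If C(n, 3) · 2^(1 − C(3,2)) < 1, then with positive probability no monochromatic K_3 exists, so R(3, 3) > n. The standard estimate C(n, 3) ≤ n^3/3! shows this inequality holds whenever n ≤ 2^(3/2) (since 3! · 2^(C(3,2) − 1) > 2^(3^2/2) ≥ n^3). Hence R(3, 3) > 2^(3/2) = 2.8284.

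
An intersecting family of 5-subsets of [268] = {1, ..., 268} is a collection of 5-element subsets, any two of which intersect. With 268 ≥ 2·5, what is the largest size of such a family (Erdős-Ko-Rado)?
max |F| = C(267, 4) = 207029130

The Erdős-Ko-Rado theorem states: for n ≥ 2k, an intersecting family of k-subsets of an n-element set has size at most C(n − 1, k − 1), with equality for 'star' families {A ⊆ [n] : |A| = k, i ∈ A} (fix an element i). For n = 268, k = 5: C(267, 4) = 207029130.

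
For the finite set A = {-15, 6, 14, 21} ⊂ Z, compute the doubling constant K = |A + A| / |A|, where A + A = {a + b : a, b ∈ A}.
K = |A + A| / |A| = 10/4 = 5/2

Enumerate A + A = {a + b : a, b ∈ A}. With |A| = 4, there are |A|^2 = 16 ordered sum pairs; collecting distinct values, A + A = {-30, -9, -1, 6, 12, 20, 27, 28, 35, 42}, so |A + A| = 10. Thus K = 10/4 = 5/2. For comparison, the minimum possible |A + A| over all 4-element sets is 2·4 − 1 = 7 (so min K = 7/4), attained only by arithmetic progressions.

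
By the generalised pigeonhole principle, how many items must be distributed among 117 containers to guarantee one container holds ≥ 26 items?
n = (26 − 1)·117 + 1 = 2926

By the generalised pigeonhole principle, to guarantee some box contains ≥ r objects we need more than (r − 1) · k objects total. Threshold: n = (r − 1) · k + 1. With r = 26 and k = 117: n = 25 · 117 + 1 = 2925 + 1 = 2926. For n = 2925 = 25 · 117, we can put exactly 25 objects in every box, avoiding 26 in any single one — so 2926 is tight.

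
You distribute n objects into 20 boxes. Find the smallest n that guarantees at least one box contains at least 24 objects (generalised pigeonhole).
n = (24 − 1)·20 + 1 = 461

By the generalised pigeonhole principle, to guarantee some box contains ≥ r objects we need more than (r − 1) · k objects total. Threshold: n = (r − 1) · k + 1. With r = 24 and k = 20: n = 23 · 20 + 1 = 460 + 1 = 461. For n = 460 = 23 · 20, we can put exactly 23 objects in every box, avoiding 24 in any single one — so 461 is tight.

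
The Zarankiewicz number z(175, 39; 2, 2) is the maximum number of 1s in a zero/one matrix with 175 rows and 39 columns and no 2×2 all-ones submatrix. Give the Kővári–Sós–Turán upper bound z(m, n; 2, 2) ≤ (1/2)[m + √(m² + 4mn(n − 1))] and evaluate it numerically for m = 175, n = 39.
z(175, 39; 2, 2) ≤ (1/2)[175 + √(175² + 4·175·39·38)] = (1/2)[175 + √1068025] = 604.2265

Kővári–Sós–Turán: let r_1, ..., r_175 be the row sums and z = Σ r_i the total number of 1s. Each pair of columns can share at most one row with both entries 1 (else a 2×2 all-ones block appears), so Σ_i C(r_i, 2) ≤ C(39, 2) = 741. By convexity Σ_i C(r_i, 2) ≥ 175·C(z/175, 2) = z(z − 175)/(2·175), giving z² − 175z − 175·39·38 ≤ 0 and hence z ≤ (1/2)[175 + √(30625 + 4·259350)] = (1/2)[175 + √1068025] ≈ (1/2)(175 + 1033.453) = 604.2265.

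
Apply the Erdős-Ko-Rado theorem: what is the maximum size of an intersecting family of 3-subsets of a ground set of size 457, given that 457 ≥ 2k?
max |F| = C(456, 2) = 103740

Erdős-Ko-Rado (1961): when n ≥ 2k, max |F| = C(n−1, k−1). The bound is attained by the star {A : i ∈ A} for any fixed i ∈ [n]. Here C(457−1, 3−1) = C(456, 2) = 103740.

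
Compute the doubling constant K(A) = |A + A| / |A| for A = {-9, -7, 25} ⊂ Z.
K = |A + A| / |A| = 6/3 = 2

Enumerate A + A = {a + b : a, b ∈ A}. With |A| = 3, there are |A|^2 = 9 ordered sum pairs; collecting distinct values, A + A = {-18, -16, -14, 16, 18, 50}, so |A + A| = 6. Thus K = 6/3 = 2. For comparison, the minimum possible |A + A| over all 3-element sets is 2·3 − 1 = 5 (so min K = 5/3), attained only by arithmetic progressions.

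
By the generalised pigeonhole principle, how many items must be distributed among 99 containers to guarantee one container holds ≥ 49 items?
n = (49 − 1)·99 + 1 = 4753

By the generalised pigeonhole principle, to guarantee some box contains ≥ r objects we need more than (r − 1) · k objects total. Threshold: n = (r − 1) · k + 1. With r = 49 and k = 99: n = 48 · 99 + 1 = 4752 + 1 = 4753. For n = 4752 = 48 · 99, we can put exactly 48 objects in every box, avoiding 49 in any single one — so 4753 is tight.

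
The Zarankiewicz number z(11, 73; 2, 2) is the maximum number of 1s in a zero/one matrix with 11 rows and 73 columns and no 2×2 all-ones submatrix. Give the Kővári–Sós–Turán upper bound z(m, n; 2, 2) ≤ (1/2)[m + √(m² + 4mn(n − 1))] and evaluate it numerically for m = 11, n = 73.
z(11, 73; 2, 2) ≤ (1/2)[11 + √(11² + 4·11·73·72)] = (1/2)[11 + √231385] = 246.0125

Kővári–Sós–Turán: let r_1, ..., r_11 be the row sums and z = Σ r_i the total number of 1s. Each pair of columns can share at most one row with both entries 1 (else a 2×2 all-ones block appears), so Σ_i C(r_i, 2) ≤ C(73, 2) = 2628. By convexity Σ_i C(r_i, 2) ≥ 11·C(z/11, 2) = z(z − 11)/(2·11), giving z² − 11z − 11·73·72 ≤ 0 and hence z ≤ (1/2)[11 + √(121 + 4·57816)] = (1/2)[11 + √231385] ≈ (1/2)(11 + 481.0249) = 246.0125.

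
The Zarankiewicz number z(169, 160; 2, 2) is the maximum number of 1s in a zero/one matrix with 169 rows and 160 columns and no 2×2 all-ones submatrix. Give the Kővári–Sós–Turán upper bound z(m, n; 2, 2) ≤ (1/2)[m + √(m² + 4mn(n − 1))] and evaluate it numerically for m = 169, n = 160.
z(169, 160; 2, 2) ≤ (1/2)[169 + √(169² + 4·169·160·159)] = (1/2)[169 + √17226001] = 2159.7109

Kővári–Sós–Turán: let r_1, ..., r_169 be the row sums and z = Σ r_i the total number of 1s. Each pair of columns can share at most one row with both entries 1 (else a 2×2 all-ones block appears), so Σ_i C(r_i, 2) ≤ C(160, 2) = 12720. By convexity Σ_i C(r_i, 2) ≥ 169·C(z/169, 2) = z(z − 169)/(2·169), giving z² − 169z − 169·160·159 ≤ 0 and hence z ≤ (1/2)[169 + √(28561 + 4·4299360)] = (1/2)[169 + √17226001] ≈ (1/2)(169 + 4150.4218) = 2159.7109.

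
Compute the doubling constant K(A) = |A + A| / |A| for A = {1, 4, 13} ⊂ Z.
K = |A + A| / |A| = 6/3 = 2

Enumerate A + A = {a + b : a, b ∈ A}. With |A| = 3, there are |A|^2 = 9 ordered sum pairs; collecting distinct values, A + A = {2, 5, 8, 14, 17, 26}, so |A + A| = 6. Thus K = 6/3 = 2. For comparison, the minimum possible |A + A| over all 3-element sets is 2·3 − 1 = 5 (so min K = 5/3), attained only by arithmetic progressions.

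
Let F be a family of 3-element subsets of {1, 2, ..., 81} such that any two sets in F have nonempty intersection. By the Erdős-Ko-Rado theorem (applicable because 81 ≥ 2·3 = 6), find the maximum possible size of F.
max |F| = C(80, 2) = 3160

Erdős-Ko-Rado (1961): when n ≥ 2k, max |F| = C(n−1, k−1). The bound is attained by the star {A : i ∈ A} for any fixed i ∈ [n]. Here C(81−1, 3−1) = C(80, 2) = 3160.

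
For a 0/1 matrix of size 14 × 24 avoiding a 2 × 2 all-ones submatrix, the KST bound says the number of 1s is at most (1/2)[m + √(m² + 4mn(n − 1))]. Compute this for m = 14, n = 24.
z(14, 24; 2, 2) ≤ (1/2)[14 + √(14² + 4·14·24·23)] = (1/2)[14 + √31108] = 95.1873

Kővári–Sós–Turán: let r_1, ..., r_14 be the row sums and z = Σ r_i the total number of 1s. Each pair of columns can share at most one row with both entries 1 (else a 2×2 all-ones block appears), so Σ_i C(r_i, 2) ≤ C(24, 2) = 276. By convexity Σ_i C(r_i, 2) ≥ 14·C(z/14, 2) = z(z − 14)/(2·14), giving z² − 14z − 14·24·23 ≤ 0 and hence z ≤ (1/2)[14 + √(196 + 4·7728)] = (1/2)[14 + √31108] ≈ (1/2)(14 + 176.3746) = 95.1873.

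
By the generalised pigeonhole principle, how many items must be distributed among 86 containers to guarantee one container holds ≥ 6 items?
n = (6 − 1)·86 + 1 = 431

By the generalised pigeonhole principle, to guarantee some box contains ≥ r objects we need more than (r − 1) · k objects total. Threshold: n = (r − 1) · k + 1. With r = 6 and k = 86: n = 5 · 86 + 1 = 430 + 1 = 431. For n = 430 = 5 · 86, we can put exactly 5 objects in every box, avoiding 6 in any single one — so 431 is tight.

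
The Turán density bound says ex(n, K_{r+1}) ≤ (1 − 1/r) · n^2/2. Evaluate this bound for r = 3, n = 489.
Turán density bound = (2/3) · 489^2/2 = 79707

Turán's theorem: ex(n, K_{r+1}) is achieved by the complete r-partite Turán graph T(n, r) with parts as balanced as possible, and is at most (1 − 1/r) · n^2/2. For r = 3, n = 489: the density bound is (2/3) · 239121/2 = 79707. Since 3 ∣ 489, the Turán graph T(489, 3) has parts of equal size 163, and its edge count e(T(489, 3)) = 79707 attains the density bound exactly.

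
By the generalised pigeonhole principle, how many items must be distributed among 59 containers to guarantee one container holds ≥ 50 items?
n = (50 − 1)·59 + 1 = 2892

By the generalised pigeonhole principle, to guarantee some box contains ≥ r objects we need more than (r − 1) · k objects total. Threshold: n = (r − 1) · k + 1. With r = 50 and k = 59: n = 49 · 59 + 1 = 2891 + 1 = 2892. For n = 2891 = 49 · 59, we can put exactly 49 objects in every box, avoiding 50 in any single one — so 2892 is tight.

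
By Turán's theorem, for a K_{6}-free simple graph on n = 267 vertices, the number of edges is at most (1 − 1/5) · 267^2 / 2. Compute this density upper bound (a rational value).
Turán density bound = (4/5) · 267^2/2 = 142578/5 ≈ 28515.6

Turán's theorem: ex(n, K_{r+1}) is achieved by the complete r-partite Turán graph T(n, r) with parts as balanced as possible, and is at most (1 − 1/r) · n^2/2. For r = 5, n = 267: the density bound is (4/5) · 71289/2 = 142578/5 ≈ 28515.6. The integer-valued extremum is e(T(267, 5)) = 28515, which is strictly less than the density bound 142578/5 since 5 ∤ 267 (the parts of T(267, 5) cannot all be equal).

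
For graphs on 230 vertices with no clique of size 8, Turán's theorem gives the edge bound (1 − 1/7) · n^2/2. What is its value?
Turán density bound = (6/7) · 230^2/2 = 158700/7 ≈ 22671.4286

Turán's theorem: ex(n, K_{r+1}) is achieved by the complete r-partite Turán graph T(n, r) with parts as balanced as possible, and is at most (1 − 1/r) · n^2/2. For r = 7, n = 230: the density bound is (6/7) · 52900/2 = 158700/7 ≈ 22671.4286. The integer-valued extremum is e(T(230, 7)) = 22671, which is strictly less than the density bound 158700/7 since 7 ∤ 230 (the parts of T(230, 7) cannot all be equal).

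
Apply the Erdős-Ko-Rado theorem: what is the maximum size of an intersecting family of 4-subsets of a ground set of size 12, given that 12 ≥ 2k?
max |F| = C(11, 3) = 165

Erdős-Ko-Rado (1961): when n ≥ 2k, max |F| = C(n−1, k−1). The bound is attained by the star {A : i ∈ A} for any fixed i ∈ [n]. Here C(12−1, 4−1) = C(11, 3) = 165.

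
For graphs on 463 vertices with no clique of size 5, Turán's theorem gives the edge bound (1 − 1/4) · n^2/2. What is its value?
Turán density bound = (3/4) · 463^2/2 = 643107/8 ≈ 80388.375

Turán's theorem: ex(n, K_{r+1}) is achieved by the complete r-partite Turán graph T(n, r) with parts as balanced as possible, and is at most (1 − 1/r) · n^2/2. For r = 4, n = 463: the density bound is (3/4) · 214369/2 = 643107/8 ≈ 80388.375. The integer-valued extremum is e(T(463, 4)) = 80388, which is strictly less than the density bound 643107/8 since 4 ∤ 463 (the parts of T(463, 4) cannot all be equal).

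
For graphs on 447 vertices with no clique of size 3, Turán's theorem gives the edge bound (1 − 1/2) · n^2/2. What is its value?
Turán density bound = (1/2) · 447^2/2 = 199809/4 ≈ 49952.25

Turán's theorem: ex(n, K_{r+1}) is achieved by the complete r-partite Turán graph T(n, r) with parts as balanced as possible, and is at most (1 − 1/r) · n^2/2. For r = 2, n = 447: the density bound is (1/2) · 199809/2 = 199809/4 ≈ 49952.25. The integer-valued extremum is e(T(447, 2)) = 49952, which is strictly less than the density bound 199809/4 since 2 ∤ 447 (the parts of T(447, 2) cannot all be equal).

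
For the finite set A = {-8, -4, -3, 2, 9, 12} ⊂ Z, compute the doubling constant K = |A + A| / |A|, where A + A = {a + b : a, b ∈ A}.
K = |A + A| / |A| = 19/6

Enumerate A + A = {a + b : a, b ∈ A}. With |A| = 6, there are |A|^2 = 36 ordered sum pairs; collecting distinct values, A + A = {-16, -12, -11, -8, -7, -6, -2, -1, 1, 4, 5, 6, 8, 9, 11, 14, 18, 21, 24}, so |A + A| = 19. Thus K = 19/6. For comparison, the minimum possible |A + A| over all 6-element sets is 2·6 − 1 = 11 (so min K = 11/6), attained only by arithmetic progressions.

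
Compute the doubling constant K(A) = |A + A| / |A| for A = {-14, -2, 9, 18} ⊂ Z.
K = |A + A| / |A| = 10/4 = 5/2

Enumerate A + A = {a + b : a, b ∈ A}. With |A| = 4, there are |A|^2 = 16 ordered sum pairs; collecting distinct values, A + A = {-28, -16, -5, -4, 4, 7, 16, 18, 27, 36}, so |A + A| = 10. Thus K = 10/4 = 5/2. For comparison, the minimum possible |A + A| over all 4-element sets is 2·4 − 1 = 7 (so min K = 7/4), attained only by arithmetic progressions.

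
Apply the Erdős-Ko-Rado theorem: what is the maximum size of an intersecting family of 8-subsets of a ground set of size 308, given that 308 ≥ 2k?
max |F| = C(307, 7) = 47601293640636

Erdős-Ko-Rado (1961): when n ≥ 2k, max |F| = C(n−1, k−1). The bound is attained by the star {A : i ∈ A} for any fixed i ∈ [n]. Here C(308−1, 8−1) = C(307, 7) = 47601293640636.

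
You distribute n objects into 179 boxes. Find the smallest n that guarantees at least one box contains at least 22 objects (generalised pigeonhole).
n = (22 − 1)·179 + 1 = 3760

By the generalised pigeonhole principle, to guarantee some box contains ≥ r objects we need more than (r − 1) · k objects total. Threshold: n = (r − 1) · k + 1. With r = 22 and k = 179: n = 21 · 179 + 1 = 3759 + 1 = 3760. For n = 3759 = 21 · 179, we can put exactly 21 objects in every box, avoiding 22 in any single one — so 3760 is tight.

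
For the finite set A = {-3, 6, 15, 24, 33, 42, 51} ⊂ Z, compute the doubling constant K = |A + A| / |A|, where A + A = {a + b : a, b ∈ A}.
K = |A + A| / |A| = 13/7

Enumerate A + A = {a + b : a, b ∈ A}. With |A| = 7, there are |A|^2 = 49 ordered sum pairs; collecting distinct values, A + A = {-6, 3, 12, 21, 30, 39, 48, 57, 66, 75, 84, 93, 102}, so |A + A| = 13. Thus K = 13/7. Here |A + A| = 2|A| − 1 = 13, the minimum possible — so K = 13/7 is minimal, which holds iff A is an arithmetic progression.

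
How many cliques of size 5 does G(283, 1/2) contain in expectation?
E[# K_5] = C(283, 5) · (1/2)^C(5, 2) = 14598991386 / 2^10 = 7299495693/512 ≈ 14256827.525391

For each 5-subset S of vertices (there are C(283, 5) = 14598991386 such S), let X_S = 1 if S induces a K_5 (all C(5, 2) = 10 edges present). Then P(X_S = 1) = (1/2)^10 = 1/1024. By linearity of expectation, E[# K_5] = C(283, 5) · (1/2)^10 = 14598991386 / 1024 = 7299495693/512 ≈ 14256827.525391.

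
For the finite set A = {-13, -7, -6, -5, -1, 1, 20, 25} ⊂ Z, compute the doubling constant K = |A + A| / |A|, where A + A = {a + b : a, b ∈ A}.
K = |A + A| / |A| = 31/8

Enumerate A + A = {a + b : a, b ∈ A}. With |A| = 8, there are |A|^2 = 64 ordered sum pairs; collecting distinct values, A + A = {-26, -20, -19, -18, -14, -13, -12, -11, -10, -8, -7, -6, -5, -4, -2, 0, 2, 7, 12, 13, 14, 15, 18, 19, 20, 21, 24, 26, 40, 45, 50}, so |A + A| = 31. Thus K = 31/8. For comparison, the minimum possible |A + A| over all 8-element sets is 2·8 − 1 = 15 (so min K = 15/8), attained only by arithmetic progressions.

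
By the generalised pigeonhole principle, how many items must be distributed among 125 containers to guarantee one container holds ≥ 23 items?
n = (23 − 1)·125 + 1 = 2751

By the generalised pigeonhole principle, to guarantee some box contains ≥ r objects we need more than (r − 1) · k objects total. Threshold: n = (r − 1) · k + 1. With r = 23 and k = 125: n = 22 · 125 + 1 = 2750 + 1 = 2751. For n = 2750 = 22 · 125, we can put exactly 22 objects in every box, avoiding 23 in any single one — so 2751 is tight.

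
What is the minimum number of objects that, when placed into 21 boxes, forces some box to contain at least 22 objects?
n = (22 − 1)·21 + 1 = 442

By the generalised pigeonhole principle, to guarantee some box contains ≥ r objects we need more than (r − 1) · k objects total. Threshold: n = (r − 1) · k + 1. With r = 22 and k = 21: n = 21 · 21 + 1 = 441 + 1 = 442. For n = 441 = 21 · 21, we can put exactly 21 objects in every box, avoiding 22 in any single one — so 442 is tight.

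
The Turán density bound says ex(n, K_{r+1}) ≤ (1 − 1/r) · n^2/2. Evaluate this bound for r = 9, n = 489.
Turán density bound = (8/9) · 489^2/2 = 106276

Turán's theorem: ex(n, K_{r+1}) is achieved by the complete r-partite Turán graph T(n, r) with parts as balanced as possible, and is at most (1 − 1/r) · n^2/2. For r = 9, n = 489: the density bound is (8/9) · 239121/2 = 106276. The integer-valued extremum is e(T(489, 9)) = 106275, which is strictly less than the density bound 106276 since 9 ∤ 489 (the parts of T(489, 9) cannot all be equal).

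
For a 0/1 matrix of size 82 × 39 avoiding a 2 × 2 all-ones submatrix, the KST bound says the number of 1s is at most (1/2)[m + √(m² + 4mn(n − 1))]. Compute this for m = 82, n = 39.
z(82, 39; 2, 2) ≤ (1/2)[82 + √(82² + 4·82·39·38)] = (1/2)[82 + √492820] = 392.0057

Kővári–Sós–Turán: let r_1, ..., r_82 be the row sums and z = Σ r_i the total number of 1s. Each pair of columns can share at most one row with both entries 1 (else a 2×2 all-ones block appears), so Σ_i C(r_i, 2) ≤ C(39, 2) = 741. By convexity Σ_i C(r_i, 2) ≥ 82·C(z/82, 2) = z(z − 82)/(2·82), giving z² − 82z − 82·39·38 ≤ 0 and hence z ≤ (1/2)[82 + √(6724 + 4·121524)] = (1/2)[82 + √492820] ≈ (1/2)(82 + 702.0114) = 392.0057.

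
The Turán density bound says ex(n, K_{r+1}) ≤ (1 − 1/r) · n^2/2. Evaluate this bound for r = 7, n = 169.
Turán density bound = (6/7) · 169^2/2 = 85683/7 ≈ 12240.4286

Turán's theorem: ex(n, K_{r+1}) is achieved by the complete r-partite Turán graph T(n, r) with parts as balanced as possible, and is at most (1 − 1/r) · n^2/2. For r = 7, n = 169: the density bound is (6/7) · 28561/2 = 85683/7 ≈ 12240.4286. The integer-valued extremum is e(T(169, 7)) = 12240, which is strictly less than the density bound 85683/7 since 7 ∤ 169 (the parts of T(169, 7) cannot all be equal).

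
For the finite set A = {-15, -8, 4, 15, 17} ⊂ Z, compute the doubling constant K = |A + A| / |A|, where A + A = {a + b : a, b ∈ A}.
K = |A + A| / |A| = 15/5 = 3

Enumerate A + A = {a + b : a, b ∈ A}. With |A| = 5, there are |A|^2 = 25 ordered sum pairs; collecting distinct values, A + A = {-30, -23, -16, -11, -4, 0, 2, 7, 8, 9, 19, 21, 30, 32, 34}, so |A + A| = 15. Thus K = 15/5 = 3. For comparison, the minimum possible |A + A| over all 5-element sets is 2·5 − 1 = 9 (so min K = 9/5), attained only by arithmetic progressions.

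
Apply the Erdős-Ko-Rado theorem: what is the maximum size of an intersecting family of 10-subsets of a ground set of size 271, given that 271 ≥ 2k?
max |F| = C(270, 9) = 18364856700312210

The Erdős-Ko-Rado theorem states: for n ≥ 2k, an intersecting family of k-subsets of an n-element set has size at most C(n − 1, k − 1), with equality for 'star' families {A ⊆ [n] : |A| = k, i ∈ A} (fix an element i). For n = 271, k = 10: C(270, 9) = 18364856700312210.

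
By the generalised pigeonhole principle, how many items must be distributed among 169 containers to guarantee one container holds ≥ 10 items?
n = (10 − 1)·169 + 1 = 1522

By the generalised pigeonhole principle, to guarantee some box contains ≥ r objects we need more than (r − 1) · k objects total. Threshold: n = (r − 1) · k + 1. With r = 10 and k = 169: n = 9 · 169 + 1 = 1521 + 1 = 1522. For n = 1521 = 9 · 169, we can put exactly 9 objects in every box, avoiding 10 in any single one — so 1522 is tight.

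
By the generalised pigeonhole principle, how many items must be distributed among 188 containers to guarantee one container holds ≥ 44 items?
n = (44 − 1)·188 + 1 = 8085

By the generalised pigeonhole principle, to guarantee some box contains ≥ r objects we need more than (r − 1) · k objects total. Threshold: n = (r − 1) · k + 1. With r = 44 and k = 188: n = 43 · 188 + 1 = 8084 + 1 = 8085. For n = 8084 = 43 · 188, we can put exactly 43 objects in every box, avoiding 44 in any single one — so 8085 is tight.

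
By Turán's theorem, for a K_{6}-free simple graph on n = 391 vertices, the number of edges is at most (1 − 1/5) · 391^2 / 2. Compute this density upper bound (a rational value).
Turán density bound = (4/5) · 391^2/2 = 305762/5 ≈ 61152.4

Turán's theorem: ex(n, K_{r+1}) is achieved by the complete r-partite Turán graph T(n, r) with parts as balanced as possible, and is at most (1 − 1/r) · n^2/2. For r = 5, n = 391: the density bound is (4/5) · 152881/2 = 305762/5 ≈ 61152.4. The integer-valued extremum is e(T(391, 5)) = 61152, which is strictly less than the density bound 305762/5 since 5 ∤ 391 (the parts of T(391, 5) cannot all be equal).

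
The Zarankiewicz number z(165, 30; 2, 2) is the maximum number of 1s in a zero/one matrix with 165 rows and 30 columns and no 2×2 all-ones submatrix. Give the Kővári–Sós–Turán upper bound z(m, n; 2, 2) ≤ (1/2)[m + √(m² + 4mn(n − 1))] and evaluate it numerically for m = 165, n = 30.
z(165, 30; 2, 2) ≤ (1/2)[165 + √(165² + 4·165·30·29)] = (1/2)[165 + √601425] = 470.258

Kővári–Sós–Turán: let r_1, ..., r_165 be the row sums and z = Σ r_i the total number of 1s. Each pair of columns can share at most one row with both entries 1 (else a 2×2 all-ones block appears), so Σ_i C(r_i, 2) ≤ C(30, 2) = 435. By convexity Σ_i C(r_i, 2) ≥ 165·C(z/165, 2) = z(z − 165)/(2·165), giving z² − 165z − 165·30·29 ≤ 0 and hence z ≤ (1/2)[165 + √(27225 + 4·143550)] = (1/2)[165 + √601425] ≈ (1/2)(165 + 775.516) = 470.258.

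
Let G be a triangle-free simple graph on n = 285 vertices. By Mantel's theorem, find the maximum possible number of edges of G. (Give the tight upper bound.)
ex(285, K_3) = ⌊285^2/4⌋ = 20306

Mantel (1907): a triangle-free graph on n vertices has at most ⌊n^2/4⌋ edges, with equality for the complete bipartite graph K_{⌊n/2⌋, ⌈n/2⌉}. For n = 285: ⌊285^2/4⌋ = ⌊81225/4⌋ = 20306. The extremal graph is K_{142, 143}, which has 142·143 = 20306 edges.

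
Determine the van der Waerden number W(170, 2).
W(170, 2) = 170 + 1 = 171

A 2-term AP is any pair of integers, so a monochromatic 2-AP exists iff some colour is used at least twice. With 170 colours, the colouring i ↦ i on {1, ..., 170} uses each colour once, avoiding any monochromatic pair, so W(170, 2) > 170. For {1, ..., 171}, pigeonhole forces two integers of the same colour, which form a monochromatic 2-AP. Hence W(170, 2) = 171.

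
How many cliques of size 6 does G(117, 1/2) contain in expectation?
E[# K_6] = C(117, 6) · (1/2)^C(6, 2) = 3127595016 / 2^15 = 390949377/4096 ≈ 95446.625244

For each 6-subset S of vertices (there are C(117, 6) = 3127595016 such S), let X_S = 1 if S induces a K_6 (all C(6, 2) = 15 edges present). Then P(X_S = 1) = (1/2)^15 = 1/32768. By linearity of expectation, E[# K_6] = C(117, 6) · (1/2)^15 = 3127595016 / 32768 = 390949377/4096 ≈ 95446.625244.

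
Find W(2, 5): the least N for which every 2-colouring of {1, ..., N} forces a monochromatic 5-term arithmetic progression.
W(2, 5) = 178

This is a classical value, W(2, 5) = 178, established by combining an explicit 2-colouring of {1, ..., 177} with no monochromatic 5-AP (giving the lower bound W(2, 5) > 177) and a finite case analysis / exhaustive computer search showing every 2-colouring of {1, ..., 178} has such an AP.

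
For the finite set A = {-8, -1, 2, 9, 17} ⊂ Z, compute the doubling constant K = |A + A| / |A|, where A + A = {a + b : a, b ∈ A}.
K = |A + A| / |A| = 14/5

Enumerate A + A = {a + b : a, b ∈ A}. With |A| = 5, there are |A|^2 = 25 ordered sum pairs; collecting distinct values, A + A = {-16, -9, -6, -2, 1, 4, 8, 9, 11, 16, 18, 19, 26, 34}, so |A + A| = 14. Thus K = 14/5. For comparison, the minimum possible |A + A| over all 5-element sets is 2·5 − 1 = 9 (so min K = 9/5), attained only by arithmetic progressions.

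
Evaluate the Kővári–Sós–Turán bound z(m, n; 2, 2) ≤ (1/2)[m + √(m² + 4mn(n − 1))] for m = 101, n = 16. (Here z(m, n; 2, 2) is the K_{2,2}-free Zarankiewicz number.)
z(101, 16; 2, 2) ≤ (1/2)[101 + √(101² + 4·101·16·15)] = (1/2)[101 + √107161] = 214.1773

Kővári–Sós–Turán: let r_1, ..., r_101 be the row sums and z = Σ r_i the total number of 1s. Each pair of columns can share at most one row with both entries 1 (else a 2×2 all-ones block appears), so Σ_i C(r_i, 2) ≤ C(16, 2) = 120. By convexity Σ_i C(r_i, 2) ≥ 101·C(z/101, 2) = z(z − 101)/(2·101), giving z² − 101z − 101·16·15 ≤ 0 and hence z ≤ (1/2)[101 + √(10201 + 4·24240)] = (1/2)[101 + √107161] ≈ (1/2)(101 + 327.3545) = 214.1773.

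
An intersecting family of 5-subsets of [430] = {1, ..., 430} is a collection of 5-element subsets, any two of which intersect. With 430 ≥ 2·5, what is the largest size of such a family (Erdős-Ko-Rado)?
max |F| = C(429, 4) = 1391641251

Erdős-Ko-Rado (1961): when n ≥ 2k, max |F| = C(n−1, k−1). The bound is attained by the star {A : i ∈ A} for any fixed i ∈ [n]. Here C(430−1, 5−1) = C(429, 4) = 1391641251.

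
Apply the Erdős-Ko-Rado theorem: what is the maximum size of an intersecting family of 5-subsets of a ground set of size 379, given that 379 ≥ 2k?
max |F| = C(378, 4) = 837222750

The Erdős-Ko-Rado theorem states: for n ≥ 2k, an intersecting family of k-subsets of an n-element set has size at most C(n − 1, k − 1), with equality for 'star' families {A ⊆ [n] : |A| = k, i ∈ A} (fix an element i). For n = 379, k = 5: C(378, 4) = 837222750.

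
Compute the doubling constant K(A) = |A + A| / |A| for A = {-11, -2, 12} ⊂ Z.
K = |A + A| / |A| = 6/3 = 2

Enumerate A + A = {a + b : a, b ∈ A}. With |A| = 3, there are |A|^2 = 9 ordered sum pairs; collecting distinct values, A + A = {-22, -13, -4, 1, 10, 24}, so |A + A| = 6. Thus K = 6/3 = 2. For comparison, the minimum possible |A + A| over all 3-element sets is 2·3 − 1 = 5 (so min K = 5/3), attained only by arithmetic progressions.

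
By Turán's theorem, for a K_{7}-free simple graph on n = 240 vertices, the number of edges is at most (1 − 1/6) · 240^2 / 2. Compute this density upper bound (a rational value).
Turán density bound = (5/6) · 240^2/2 = 24000

Turán's theorem: ex(n, K_{r+1}) is achieved by the complete r-partite Turán graph T(n, r) with parts as balanced as possible, and is at most (1 − 1/r) · n^2/2. For r = 6, n = 240: the density bound is (5/6) · 57600/2 = 24000. Since 6 ∣ 240, the Turán graph T(240, 6) has parts of equal size 40, and its edge count e(T(240, 6)) = 24000 attains the density bound exactly.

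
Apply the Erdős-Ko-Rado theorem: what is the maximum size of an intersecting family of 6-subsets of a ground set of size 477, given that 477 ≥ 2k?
max |F| = C(476, 5) = 199388817320

Erdős-Ko-Rado (1961): when n ≥ 2k, max |F| = C(n−1, k−1). The bound is attained by the star {A : i ∈ A} for any fixed i ∈ [n]. Here C(477−1, 6−1) = C(476, 5) = 199388817320.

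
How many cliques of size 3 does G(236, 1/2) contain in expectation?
E[# K_3] = C(236, 3) · (1/2)^C(3, 2) = 2162940 / 2^3 = 540735/2 = 270367.5

For each 3-subset S of vertices (there are C(236, 3) = 2162940 such S), let X_S = 1 if S induces a K_3 (all C(3, 2) = 3 edges present). Then P(X_S = 1) = (1/2)^3 = 1/8. By linearity of expectation, E[# K_3] = C(236, 3) · (1/2)^3 = 2162940 / 8 = 540735/2 = 270367.5.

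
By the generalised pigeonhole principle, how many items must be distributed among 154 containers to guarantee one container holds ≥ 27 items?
n = (27 − 1)·154 + 1 = 4005

By the generalised pigeonhole principle, to guarantee some box contains ≥ r objects we need more than (r − 1) · k objects total. Threshold: n = (r − 1) · k + 1. With r = 27 and k = 154: n = 26 · 154 + 1 = 4004 + 1 = 4005. For n = 4004 = 26 · 154, we can put exactly 26 objects in every box, avoiding 27 in any single one — so 4005 is tight.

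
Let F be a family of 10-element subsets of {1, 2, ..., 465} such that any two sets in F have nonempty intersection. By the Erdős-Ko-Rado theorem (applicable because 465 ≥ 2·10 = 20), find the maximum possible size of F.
max |F| = C(464, 9) = 2540948586294644592

The Erdős-Ko-Rado theorem states: for n ≥ 2k, an intersecting family of k-subsets of an n-element set has size at most C(n − 1, k − 1), with equality for 'star' families {A ⊆ [n] : |A| = k, i ∈ A} (fix an element i). For n = 465, k = 10: C(464, 9) = 2540948586294644592.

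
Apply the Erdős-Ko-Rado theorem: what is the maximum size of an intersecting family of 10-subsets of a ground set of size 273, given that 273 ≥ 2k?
max |F| = C(272, 9) = 19645753883455920

The Erdős-Ko-Rado theorem states: for n ≥ 2k, an intersecting family of k-subsets of an n-element set has size at most C(n − 1, k − 1), with equality for 'star' families {A ⊆ [n] : |A| = k, i ∈ A} (fix an element i). For n = 273, k = 10: C(272, 9) = 19645753883455920.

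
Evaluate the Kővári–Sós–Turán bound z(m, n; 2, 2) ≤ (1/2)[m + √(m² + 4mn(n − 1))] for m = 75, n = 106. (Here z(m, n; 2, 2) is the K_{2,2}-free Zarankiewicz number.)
z(75, 106; 2, 2) ≤ (1/2)[75 + √(75² + 4·75·106·105)] = (1/2)[75 + √3344625] = 951.9158

Kővári–Sós–Turán: let r_1, ..., r_75 be the row sums and z = Σ r_i the total number of 1s. Each pair of columns can share at most one row with both entries 1 (else a 2×2 all-ones block appears), so Σ_i C(r_i, 2) ≤ C(106, 2) = 5565. By convexity Σ_i C(r_i, 2) ≥ 75·C(z/75, 2) = z(z − 75)/(2·75), giving z² − 75z − 75·106·105 ≤ 0 and hence z ≤ (1/2)[75 + √(5625 + 4·834750)] = (1/2)[75 + √3344625] ≈ (1/2)(75 + 1828.8316) = 951.9158.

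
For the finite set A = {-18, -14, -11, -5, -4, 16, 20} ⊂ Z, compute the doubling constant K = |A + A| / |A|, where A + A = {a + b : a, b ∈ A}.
K = |A + A| / |A| = 26/7

Enumerate A + A = {a + b : a, b ∈ A}. With |A| = 7, there are |A|^2 = 49 ordered sum pairs; collecting distinct values, A + A = {-36, -32, -29, -28, -25, -23, -22, -19, -18, -16, -15, -10, -9, -8, -2, 2, 5, 6, 9, 11, 12, 15, 16, 32, 36, 40}, so |A + A| = 26. Thus K = 26/7. For comparison, the minimum possible |A + A| over all 7-element sets is 2·7 − 1 = 13 (so min K = 13/7), attained only by arithmetic progressions.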